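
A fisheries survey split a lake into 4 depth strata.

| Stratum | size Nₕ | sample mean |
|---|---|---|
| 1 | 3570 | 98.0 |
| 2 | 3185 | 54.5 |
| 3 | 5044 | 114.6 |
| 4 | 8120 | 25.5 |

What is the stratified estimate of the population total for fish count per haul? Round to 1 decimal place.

Population total = Σ Nₕ·x̄ₕ (each stratum's size times its mean).
3570·98.0 + 3185·54.5 + 5044·114.6 + 8120·25.5 = 349860 + 173582.5 + 578042.4 + 207060 = 1308544.9.

1308544.9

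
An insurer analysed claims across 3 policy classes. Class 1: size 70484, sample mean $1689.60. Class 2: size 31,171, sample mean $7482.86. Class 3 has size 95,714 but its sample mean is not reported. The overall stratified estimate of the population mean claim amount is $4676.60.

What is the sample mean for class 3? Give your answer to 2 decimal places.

5962.32

Σ Nₕx̄ₕ = N·μ, so 95714·x̄_3 = 197369·4676.60 − (70484·1689.60 + 31171·7482.86).
= 923015865.4 − 352337995.46 = 570677869.94.
x̄_3 = 570677869.94 / 95714 = 5962.3239... → 5962.32.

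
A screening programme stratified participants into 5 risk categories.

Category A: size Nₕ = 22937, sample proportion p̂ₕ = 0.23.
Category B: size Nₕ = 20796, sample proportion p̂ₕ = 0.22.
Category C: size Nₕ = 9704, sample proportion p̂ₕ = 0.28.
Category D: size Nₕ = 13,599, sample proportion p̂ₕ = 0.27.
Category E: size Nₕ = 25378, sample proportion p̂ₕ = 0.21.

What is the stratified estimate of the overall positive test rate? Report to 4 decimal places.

N = 22937 + 20796 + 9704 + 13599 + 25378 = 92414.
Overall proportion = Σ (Nₕ/N)·p̂ₕ.
Σ Nₕp̂ₕ = 5275.51 + 4575.12 + 2717.12 + 3671.73 + 5329.38 = 21568.86.
21568.86 / 92414 = 0.233394... → 0.2334.

0.2334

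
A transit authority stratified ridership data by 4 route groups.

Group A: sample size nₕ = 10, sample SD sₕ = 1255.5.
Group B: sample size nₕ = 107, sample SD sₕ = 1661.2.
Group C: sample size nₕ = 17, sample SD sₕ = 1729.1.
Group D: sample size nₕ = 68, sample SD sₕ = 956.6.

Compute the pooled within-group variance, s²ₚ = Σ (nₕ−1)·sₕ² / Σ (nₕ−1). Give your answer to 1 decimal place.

2100251.3

A: (10−1)·1255.5² = 9·1576280.25 = 14186522.25
B: (107−1)·1661.2² = 106·2759585.44 = 292516056.64
C: (17−1)·1729.1² = 16·2989786.81 = 47836588.96
D: (68−1)·956.6² = 67·915083.56 = 61310598.52
Numerator = 415849766.37; denominator = Σ(nₕ−1) = 198.
s²ₚ = 415849766.37/198 = 2100251.345... → 2100251.3.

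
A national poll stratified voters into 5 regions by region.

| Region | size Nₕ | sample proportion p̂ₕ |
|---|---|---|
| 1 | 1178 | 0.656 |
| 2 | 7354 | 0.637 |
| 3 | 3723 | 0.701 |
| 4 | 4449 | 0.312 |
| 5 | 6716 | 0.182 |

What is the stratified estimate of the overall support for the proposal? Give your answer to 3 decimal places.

Wₕ = Nₕ/N with N = 23420: 0.0503, 0.3140, 0.1590, 0.1900, 0.2868.
p̂_st = 0.0503·0.656 + 0.3140·0.637 + 0.1590·0.701 + 0.1900·0.312 + 0.2868·0.182 ≈ 0.45591... → 0.456.

0.456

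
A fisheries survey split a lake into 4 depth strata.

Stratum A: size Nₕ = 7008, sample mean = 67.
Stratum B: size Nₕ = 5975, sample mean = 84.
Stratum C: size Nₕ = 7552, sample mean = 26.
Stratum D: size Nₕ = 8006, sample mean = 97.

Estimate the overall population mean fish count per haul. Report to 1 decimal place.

x̄_st = (Σ Nₕx̄ₕ) / (Σ Nₕ) = (7008·67 + 5975·84 + 7552·26 + 8006·97) / 28541
= 1944370 / 28541 = 68.126... → 68.1.

68.1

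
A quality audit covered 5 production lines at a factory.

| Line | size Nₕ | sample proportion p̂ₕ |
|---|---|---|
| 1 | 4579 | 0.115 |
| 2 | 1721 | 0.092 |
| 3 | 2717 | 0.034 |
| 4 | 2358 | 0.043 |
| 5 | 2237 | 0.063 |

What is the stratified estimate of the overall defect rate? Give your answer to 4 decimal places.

0.0749

Wₕ = Nₕ/N with N = 13612: 0.3364, 0.1264, 0.1996, 0.1732, 0.1643.
p̂_st = 0.3364·0.115 + 0.1264·0.092 + 0.1996·0.034 + 0.1732·0.043 + 0.1643·0.063 ≈ 0.074906... → 0.0749.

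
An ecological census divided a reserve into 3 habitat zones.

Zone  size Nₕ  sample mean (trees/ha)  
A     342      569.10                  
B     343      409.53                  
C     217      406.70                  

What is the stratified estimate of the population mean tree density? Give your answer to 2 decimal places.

N = 902; weights Wₕ = Nₕ/N = (0.3792, 0.3803, 0.2406).
x̄_st = Σ Wₕ·x̄ₕ = 0.3792·569.10 + 0.3803·409.53 + 0.2406·406.70 ≈ 469.3513...
→ 469.35.

469.35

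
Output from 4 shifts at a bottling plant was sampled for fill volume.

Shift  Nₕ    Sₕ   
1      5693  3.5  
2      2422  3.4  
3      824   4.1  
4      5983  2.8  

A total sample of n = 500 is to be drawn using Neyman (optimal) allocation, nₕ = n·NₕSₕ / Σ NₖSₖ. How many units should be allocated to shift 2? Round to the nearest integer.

Σ NₕSₕ = 5693·3.5 + 2422·3.4 + 824·4.1 + 5983·2.8 = 48291.1.
Share for 2: 8234.8/48291.1 = 0.17052.
n_2 = 500 × 0.17052 = 85.262... → 85.

85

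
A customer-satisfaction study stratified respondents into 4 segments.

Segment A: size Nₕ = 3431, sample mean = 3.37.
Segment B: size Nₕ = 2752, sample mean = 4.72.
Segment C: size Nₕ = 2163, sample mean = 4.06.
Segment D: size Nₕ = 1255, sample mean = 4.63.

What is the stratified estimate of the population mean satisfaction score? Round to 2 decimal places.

4.08

N = 9601; weights Wₕ = Nₕ/N = (0.3574, 0.2866, 0.2253, 0.1307).
x̄_st = Σ Wₕ·x̄ₕ = 0.3574·3.37 + 0.2866·4.72 + 0.2253·4.06 + 0.1307·4.63 ≈ 4.0771...
→ 4.08.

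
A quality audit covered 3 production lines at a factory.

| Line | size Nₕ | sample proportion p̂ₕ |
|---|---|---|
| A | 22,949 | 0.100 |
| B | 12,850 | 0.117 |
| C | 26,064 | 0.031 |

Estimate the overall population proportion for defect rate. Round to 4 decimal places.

Wₕ = Nₕ/N with N = 61863: 0.3710, 0.2077, 0.4213.
p̂_st = 0.3710·0.100 + 0.2077·0.117 + 0.4213·0.031 ≈ 0.074460... → 0.0745.

0.0745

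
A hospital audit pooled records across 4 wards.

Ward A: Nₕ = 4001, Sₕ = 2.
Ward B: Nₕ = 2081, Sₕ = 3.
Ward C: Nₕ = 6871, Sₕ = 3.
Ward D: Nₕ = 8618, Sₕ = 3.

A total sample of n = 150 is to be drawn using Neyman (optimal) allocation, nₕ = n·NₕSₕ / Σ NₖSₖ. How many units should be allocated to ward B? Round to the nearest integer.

A: NₕSₕ = 4001·2 = 8002
B: NₕSₕ = 2081·3 = 6243
C: NₕSₕ = 6871·3 = 20613
D: NₕSₕ = 8618·3 = 25854
Σ NₕSₕ = 60712.
n_B = 150·6243/60712 = 15.424... → 15.

15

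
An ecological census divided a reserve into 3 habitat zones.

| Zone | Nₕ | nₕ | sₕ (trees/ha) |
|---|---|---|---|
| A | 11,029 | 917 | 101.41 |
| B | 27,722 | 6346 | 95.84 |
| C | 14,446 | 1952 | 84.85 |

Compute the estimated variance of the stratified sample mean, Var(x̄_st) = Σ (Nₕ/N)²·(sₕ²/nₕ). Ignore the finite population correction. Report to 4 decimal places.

N = 53197; Wₕ = Nₕ/N.
zone A: (11029/53197)²·101.41²/917 = 0.4820479
zone B: (27722/53197)²·95.84²/6346 = 0.3930686
zone C: (14446/53197)²·84.85²/1952 = 0.2719849
Sum = 1.1471015 → 1.1471.

1.1471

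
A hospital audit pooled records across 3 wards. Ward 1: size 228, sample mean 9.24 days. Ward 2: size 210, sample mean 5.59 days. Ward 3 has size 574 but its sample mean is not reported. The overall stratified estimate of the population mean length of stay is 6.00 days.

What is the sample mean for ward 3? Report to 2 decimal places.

4.86

N = 228 + 210 + 574 = 1012.
Overall total = μ·N = 6.00·1012 = 6072.
Subtract the known strata: 228·9.24 + 210·5.59 = 3280.62.
Remaining total for ward 3: 6072 − 3280.62 = 2791.38.
Divide by its size: 2791.38 / 574 = 4.8630... → 4.86.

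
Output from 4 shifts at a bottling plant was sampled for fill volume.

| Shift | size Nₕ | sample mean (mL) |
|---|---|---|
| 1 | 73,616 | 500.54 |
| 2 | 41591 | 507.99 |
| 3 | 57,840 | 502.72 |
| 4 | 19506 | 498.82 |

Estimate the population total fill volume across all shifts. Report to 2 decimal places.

96782872.45

Population total = Σ Nₕ·x̄ₕ (each stratum's size times its mean).
73616·500.54 + 41591·507.99 + 57840·502.72 + 19506·498.82 = 36847752.64 + 21127812.09 + 29077324.8 + 9729982.92 = 96782872.45.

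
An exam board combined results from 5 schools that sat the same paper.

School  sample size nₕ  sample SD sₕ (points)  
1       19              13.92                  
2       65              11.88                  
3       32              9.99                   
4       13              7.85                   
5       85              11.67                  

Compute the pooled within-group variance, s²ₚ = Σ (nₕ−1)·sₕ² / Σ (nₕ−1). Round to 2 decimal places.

132.98

1: (19−1)·13.92² = 18·193.7664 = 3487.7952
2: (65−1)·11.88² = 64·141.1344 = 9032.6016
3: (32−1)·9.99² = 31·99.8001 = 3093.8031
4: (13−1)·7.85² = 12·61.6225 = 739.47
5: (85−1)·11.67² = 84·136.1889 = 11439.8676
Numerator = 27793.5375; denominator = Σ(nₕ−1) = 209.
s²ₚ = 27793.5375/209 = 132.9834... → 132.98.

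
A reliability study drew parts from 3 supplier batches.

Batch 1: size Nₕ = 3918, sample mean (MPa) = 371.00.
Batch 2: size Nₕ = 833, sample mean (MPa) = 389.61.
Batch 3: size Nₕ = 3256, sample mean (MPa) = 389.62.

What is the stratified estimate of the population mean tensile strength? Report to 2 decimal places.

380.51

N = 3918 + 833 + 3256 = 8007.
Weight each subgroup mean by Nₕ/N and sum.
Σ Nₕx̄ₕ = 3918·371.00 + 833·389.61 + 3256·389.62 = 1453578 + 324545.13 + 1268602.72 = 3046725.85.
Divide by N: 3046725.85 / 8007 = 380.5078... → 380.51.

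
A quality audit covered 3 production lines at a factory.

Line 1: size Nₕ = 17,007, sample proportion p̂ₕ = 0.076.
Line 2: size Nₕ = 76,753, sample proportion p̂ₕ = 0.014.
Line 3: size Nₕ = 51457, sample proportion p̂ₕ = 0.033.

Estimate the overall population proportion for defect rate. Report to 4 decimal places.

N = 17007 + 76753 + 51457 = 145217.
Overall proportion = Σ (Nₕ/N)·p̂ₕ.
Σ Nₕp̂ₕ = 1292.532 + 1074.542 + 1698.081 = 4065.155.
4065.155 / 145217 = 0.027994... → 0.0280.

0.0280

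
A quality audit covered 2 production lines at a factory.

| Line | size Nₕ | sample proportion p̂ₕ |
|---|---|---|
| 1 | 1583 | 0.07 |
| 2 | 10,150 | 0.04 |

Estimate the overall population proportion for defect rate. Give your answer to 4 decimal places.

N = 1583 + 10150 = 11733.
Overall proportion = Σ (Nₕ/N)·p̂ₕ.
Σ Nₕp̂ₕ = 110.81 + 406 = 516.81.
516.81 / 11733 = 0.044048... → 0.0440.

0.0440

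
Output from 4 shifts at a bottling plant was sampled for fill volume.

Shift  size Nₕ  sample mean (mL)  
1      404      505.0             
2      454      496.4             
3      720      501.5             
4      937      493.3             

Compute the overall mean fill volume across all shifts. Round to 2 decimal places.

498.09

N = 404 + 454 + 720 + 937 = 2515.
Overall mean = Σ (Nₕ/N)·x̄ₕ — weight by population share, not a simple average.
Σ Nₕx̄ₕ = 404·505.0 + 454·496.4 + 720·501.5 + 937·493.3 = 204020 + 225365.6 + 361080 + 462222.1 = 1252687.7.
Divide by N: 1252687.7 / 2515 = 498.0866... → 498.09.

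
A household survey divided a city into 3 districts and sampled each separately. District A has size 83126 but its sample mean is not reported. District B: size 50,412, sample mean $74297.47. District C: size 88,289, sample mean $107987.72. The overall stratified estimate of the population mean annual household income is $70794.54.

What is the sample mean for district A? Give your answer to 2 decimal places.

N = 83126 + 50412 + 88289 = 221827.
Overall total = μ·N = 70794.54·221827 = 15704140424.58.
Subtract the known strata: 50412·74297.47 + 88289·107987.72 = 13279611868.72.
Remaining total for district A: 15704140424.58 − 13279611868.72 = 2424528555.86.
Divide by its size: 2424528555.86 / 83126 = 29166.9099... → 29166.91.

29166.91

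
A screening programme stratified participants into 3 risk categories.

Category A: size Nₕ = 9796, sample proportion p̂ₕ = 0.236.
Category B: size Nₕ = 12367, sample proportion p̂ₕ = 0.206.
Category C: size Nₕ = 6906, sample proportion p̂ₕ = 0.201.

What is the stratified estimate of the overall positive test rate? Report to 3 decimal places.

Wₕ = Nₕ/N with N = 29069: 0.3370, 0.4254, 0.2376.
p̂_st = 0.3370·0.236 + 0.4254·0.206 + 0.2376·0.201 ≈ 0.21492... → 0.215.

0.215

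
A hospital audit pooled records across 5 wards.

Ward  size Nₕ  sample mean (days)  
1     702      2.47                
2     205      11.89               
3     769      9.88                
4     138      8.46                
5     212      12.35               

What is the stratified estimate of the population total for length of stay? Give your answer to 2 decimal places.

Population total = Σ Nₕ·x̄ₕ (each stratum's size times its mean).
702·2.47 + 205·11.89 + 769·9.88 + 138·8.46 + 212·12.35 = 1733.94 + 2437.45 + 7597.72 + 1167.48 + 2618.2 = 15554.79.

15554.79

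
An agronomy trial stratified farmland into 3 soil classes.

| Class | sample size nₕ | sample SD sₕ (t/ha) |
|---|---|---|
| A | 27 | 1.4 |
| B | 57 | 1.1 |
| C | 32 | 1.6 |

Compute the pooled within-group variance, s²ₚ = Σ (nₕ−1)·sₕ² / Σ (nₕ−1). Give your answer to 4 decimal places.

1.7529

Degrees of freedom: 26 + 56 + 31 = 113.
Σ(nₕ−1)sₕ² = 26·1.96 + 56·1.21 + 31·2.56 = 198.08.
s²ₚ = 198.08 / 113 = 1.752920... → 1.7529.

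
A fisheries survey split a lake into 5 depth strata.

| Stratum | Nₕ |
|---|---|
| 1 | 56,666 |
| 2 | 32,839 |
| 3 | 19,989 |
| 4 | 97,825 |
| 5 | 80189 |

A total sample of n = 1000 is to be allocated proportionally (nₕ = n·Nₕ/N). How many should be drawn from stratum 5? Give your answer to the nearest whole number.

Share of stratum 5 = 80189/287508 = 0.27891.
Allocate 1000 × 0.27891 = 278.910... → 279.

279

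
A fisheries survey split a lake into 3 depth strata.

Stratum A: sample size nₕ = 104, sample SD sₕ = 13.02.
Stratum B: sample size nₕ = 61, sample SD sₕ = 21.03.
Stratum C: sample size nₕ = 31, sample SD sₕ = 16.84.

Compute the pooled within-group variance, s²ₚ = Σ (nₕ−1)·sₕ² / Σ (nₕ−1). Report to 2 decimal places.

Degrees of freedom: 103 + 60 + 30 = 193.
Σ(nₕ−1)sₕ² = 103·169.5204 + 60·442.2609 + 30·283.5856 = 52503.8232.
s²ₚ = 52503.8232 / 193 = 272.0405... → 272.04.

272.04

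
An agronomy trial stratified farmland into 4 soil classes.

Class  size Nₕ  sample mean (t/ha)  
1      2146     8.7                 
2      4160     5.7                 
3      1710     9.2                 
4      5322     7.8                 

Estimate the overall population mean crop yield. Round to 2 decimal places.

N = 13338; weights Wₕ = Nₕ/N = (0.1609, 0.3119, 0.1282, 0.3990).
x̄_st = Σ Wₕ·x̄ₕ = 0.1609·8.7 + 0.3119·5.7 + 0.1282·9.2 + 0.3990·7.8 ≈ 7.4693...
→ 7.47.

7.47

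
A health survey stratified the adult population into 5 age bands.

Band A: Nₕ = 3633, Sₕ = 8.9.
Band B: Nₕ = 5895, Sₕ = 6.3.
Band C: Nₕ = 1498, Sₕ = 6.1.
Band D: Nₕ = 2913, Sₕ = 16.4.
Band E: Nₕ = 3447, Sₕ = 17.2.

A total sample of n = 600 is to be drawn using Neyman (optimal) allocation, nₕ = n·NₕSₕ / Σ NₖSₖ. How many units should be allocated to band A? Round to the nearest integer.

104

Σ NₕSₕ = 3633·8.9 + 5895·6.3 + 1498·6.1 + 2913·16.4 + 3447·17.2 = 185671.6.
Share for A: 32333.7/185671.6 = 0.17414.
n_A = 600 × 0.17414 = 104.487... → 104.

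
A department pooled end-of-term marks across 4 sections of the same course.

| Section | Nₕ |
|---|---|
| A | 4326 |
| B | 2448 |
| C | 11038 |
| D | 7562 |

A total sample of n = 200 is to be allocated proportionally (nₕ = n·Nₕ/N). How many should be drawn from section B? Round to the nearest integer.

19

N = 4326 + 2448 + 11038 + 7562 = 25374.
n_B = 200·2448/25374 = 19.295... → 19.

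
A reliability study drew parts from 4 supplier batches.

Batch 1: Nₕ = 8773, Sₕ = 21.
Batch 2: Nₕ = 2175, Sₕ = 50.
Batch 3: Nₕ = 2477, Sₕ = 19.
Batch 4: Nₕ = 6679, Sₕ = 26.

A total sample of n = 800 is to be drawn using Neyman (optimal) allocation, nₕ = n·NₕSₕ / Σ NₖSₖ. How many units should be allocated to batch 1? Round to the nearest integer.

287

Σ NₕSₕ = 8773·21 + 2175·50 + 2477·19 + 6679·26 = 513700.
Share for 1: 184233/513700 = 0.35864.
n_1 = 800 × 0.35864 = 286.911... → 287.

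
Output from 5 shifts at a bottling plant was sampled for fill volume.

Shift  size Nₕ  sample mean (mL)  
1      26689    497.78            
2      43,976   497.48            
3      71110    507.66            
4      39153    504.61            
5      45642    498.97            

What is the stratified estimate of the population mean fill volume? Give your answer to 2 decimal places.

N = 26689 + 43976 + 71110 + 39153 + 45642 = 226570.
Overall mean = Σ (Nₕ/N)·x̄ₕ — weight by population share, not a simple average.
Σ Nₕx̄ₕ = 26689·497.78 + 43976·497.48 + 71110·507.66 + 39153·504.61 + 45642·498.97 = 13285250.42 + 21877180.48 + 36099702.6 + 19756995.33 + 22773988.74 = 113793117.57.
Divide by N: 113793117.57 / 226570 = 502.2427... → 502.24.

502.24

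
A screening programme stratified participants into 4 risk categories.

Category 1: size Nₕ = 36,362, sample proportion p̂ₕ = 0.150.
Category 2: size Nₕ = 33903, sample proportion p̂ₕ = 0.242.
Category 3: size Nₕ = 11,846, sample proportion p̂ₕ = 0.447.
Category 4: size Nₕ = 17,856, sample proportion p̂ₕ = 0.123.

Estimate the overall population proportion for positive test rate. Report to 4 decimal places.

0.2116

Wₕ = Nₕ/N with N = 99967: 0.3637, 0.3391, 0.1185, 0.1786.
p̂_st = 0.3637·0.150 + 0.3391·0.242 + 0.1185·0.447 + 0.1786·0.123 ≈ 0.211573... → 0.2116.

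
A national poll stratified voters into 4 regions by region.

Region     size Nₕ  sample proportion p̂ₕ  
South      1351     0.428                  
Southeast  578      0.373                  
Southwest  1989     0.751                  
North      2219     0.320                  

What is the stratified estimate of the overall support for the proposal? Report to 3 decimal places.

N = 1351 + 578 + 1989 + 2219 = 6137.
Overall proportion = Σ (Nₕ/N)·p̂ₕ.
Σ Nₕp̂ₕ = 578.228 + 215.594 + 1493.739 + 710.08 = 2997.641.
2997.641 / 6137 = 0.48845... → 0.488.

0.488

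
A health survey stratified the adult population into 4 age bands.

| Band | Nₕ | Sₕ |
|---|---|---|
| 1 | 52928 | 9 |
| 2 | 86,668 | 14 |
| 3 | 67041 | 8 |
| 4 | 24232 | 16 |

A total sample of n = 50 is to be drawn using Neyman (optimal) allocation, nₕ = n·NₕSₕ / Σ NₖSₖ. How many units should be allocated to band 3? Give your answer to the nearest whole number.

Σ NₕSₕ = 52928·9 + 86668·14 + 67041·8 + 24232·16 = 2613744.
Share for 3: 536328/2613744 = 0.20520.
n_3 = 50 × 0.20520 = 10.260... → 10.

10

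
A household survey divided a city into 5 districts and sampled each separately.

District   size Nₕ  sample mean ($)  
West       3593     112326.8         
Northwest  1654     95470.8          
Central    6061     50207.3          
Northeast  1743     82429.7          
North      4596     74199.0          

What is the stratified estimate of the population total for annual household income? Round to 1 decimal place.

1350498912.0

Estimate total by summing Nₕ·x̄ₕ over strata.
3593·112326.8 + 1654·95470.8 + 6061·50207.3 + 1743·82429.7 + 4596·74199.0 = 403590192.4 + 157908703.2 + 304306445.3 + 143674967.1 + 341018604 = 1350498912.0.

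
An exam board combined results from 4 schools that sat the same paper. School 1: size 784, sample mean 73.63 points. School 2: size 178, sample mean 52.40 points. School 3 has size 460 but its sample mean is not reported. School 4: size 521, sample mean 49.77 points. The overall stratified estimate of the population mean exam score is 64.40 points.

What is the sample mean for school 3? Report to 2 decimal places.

N = 784 + 178 + 460 + 521 = 1943.
Overall total = μ·N = 64.40·1943 = 125129.2.
Subtract the known strata: 784·73.63 + 178·52.40 + 521·49.77 = 92983.29.
Remaining total for school 3: 125129.2 − 92983.29 = 32145.91.
Divide by its size: 32145.91 / 460 = 69.8824... → 69.88.

69.88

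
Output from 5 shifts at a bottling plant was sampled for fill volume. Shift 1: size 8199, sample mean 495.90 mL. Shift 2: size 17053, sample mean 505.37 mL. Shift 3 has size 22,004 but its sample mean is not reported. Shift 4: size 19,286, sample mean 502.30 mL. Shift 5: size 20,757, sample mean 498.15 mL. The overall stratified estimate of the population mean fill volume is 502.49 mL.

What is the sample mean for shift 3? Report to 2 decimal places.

N = 8199 + 17053 + 22004 + 19286 + 20757 = 87299.
Overall total = μ·N = 502.49·87299 = 43866874.51.
Subtract the known strata: 8199·495.90 + 17053·505.37 + 19286·502.30 + 20757·498.15 = 32711416.06.
Remaining total for shift 3: 43866874.51 − 32711416.06 = 11155458.45.
Divide by its size: 11155458.45 / 22004 = 506.9741... → 506.97.

506.97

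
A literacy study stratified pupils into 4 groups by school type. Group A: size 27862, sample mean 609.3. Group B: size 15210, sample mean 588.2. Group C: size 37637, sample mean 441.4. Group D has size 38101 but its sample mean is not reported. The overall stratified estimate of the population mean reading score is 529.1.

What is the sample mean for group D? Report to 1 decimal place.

533.5

Σ Nₕx̄ₕ = N·μ, so 38101·x̄_D = 118810·529.1 − (27862·609.3 + 15210·588.2 + 37637·441.4).
= 62862371 − 42535810.4 = 20326560.6.
x̄_D = 20326560.6 / 38101 = 533.492... → 533.5.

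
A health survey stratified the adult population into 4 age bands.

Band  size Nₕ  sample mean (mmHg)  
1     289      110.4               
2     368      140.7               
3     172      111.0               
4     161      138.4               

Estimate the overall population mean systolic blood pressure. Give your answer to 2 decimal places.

N = 289 + 368 + 172 + 161 = 990.
Weight each subgroup mean by Nₕ/N and sum.
Σ Nₕx̄ₕ = 289·110.4 + 368·140.7 + 172·111.0 + 161·138.4 = 31905.6 + 51777.6 + 19092 + 22282.4 = 125057.6.
Divide by N: 125057.6 / 990 = 126.3208... → 126.32.

126.32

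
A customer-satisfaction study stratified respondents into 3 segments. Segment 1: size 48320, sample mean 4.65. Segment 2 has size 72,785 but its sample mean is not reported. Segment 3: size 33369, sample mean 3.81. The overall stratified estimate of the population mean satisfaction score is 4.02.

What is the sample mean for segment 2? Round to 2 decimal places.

3.70

N = 48320 + 72785 + 33369 = 154474.
Overall total = μ·N = 4.02·154474 = 620985.48.
Subtract the known strata: 48320·4.65 + 33369·3.81 = 351823.89.
Remaining total for segment 2: 620985.48 − 351823.89 = 269161.59.
Divide by its size: 269161.59 / 72785 = 3.6980... → 3.70.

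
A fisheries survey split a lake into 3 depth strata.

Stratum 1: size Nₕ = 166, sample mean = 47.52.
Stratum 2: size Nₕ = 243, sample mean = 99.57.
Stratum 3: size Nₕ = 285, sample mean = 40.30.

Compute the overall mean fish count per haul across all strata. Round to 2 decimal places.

62.78

N = 166 + 243 + 285 = 694.
Overall mean = Σ (Nₕ/N)·x̄ₕ — weight by population share, not a simple average.
Σ Nₕx̄ₕ = 166·47.52 + 243·99.57 + 285·40.30 = 7888.32 + 24195.51 + 11485.5 = 43569.33.
Divide by N: 43569.33 / 694 = 62.7800... → 62.78.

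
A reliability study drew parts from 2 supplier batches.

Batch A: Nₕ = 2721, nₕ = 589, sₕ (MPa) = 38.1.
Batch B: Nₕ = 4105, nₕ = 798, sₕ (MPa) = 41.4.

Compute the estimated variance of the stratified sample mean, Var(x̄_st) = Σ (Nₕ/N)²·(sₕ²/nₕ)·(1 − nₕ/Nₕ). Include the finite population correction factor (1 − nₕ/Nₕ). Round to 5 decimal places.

N = 6826; Wₕ = Nₕ/N.
batch A: (2721/6826)²·38.1²/589·(1 − 589/2721) = 0.30684414
batch B: (4105/6826)²·41.4²/798·(1 − 798/4105) = 0.62576689
Sum = 0.93261103 → 0.93261.

0.93261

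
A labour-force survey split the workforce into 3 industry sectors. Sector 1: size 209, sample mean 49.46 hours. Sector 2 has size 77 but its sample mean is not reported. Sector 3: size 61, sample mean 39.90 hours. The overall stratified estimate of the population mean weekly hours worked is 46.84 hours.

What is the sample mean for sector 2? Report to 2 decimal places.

45.23

N = 209 + 77 + 61 = 347.
Overall total = μ·N = 46.84·347 = 16253.48.
Subtract the known strata: 209·49.46 + 61·39.90 = 12771.04.
Remaining total for sector 2: 16253.48 − 12771.04 = 3482.44.
Divide by its size: 3482.44 / 77 = 45.2265... → 45.23.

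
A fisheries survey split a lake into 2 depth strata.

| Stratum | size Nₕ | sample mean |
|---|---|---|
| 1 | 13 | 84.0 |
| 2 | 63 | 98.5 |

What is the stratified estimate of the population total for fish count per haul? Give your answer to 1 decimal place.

7297.5

1: 13·84.0 = 1092
2: 63·98.5 = 6205.5
τ̂ = Σ Nₕx̄ₕ = 7297.5.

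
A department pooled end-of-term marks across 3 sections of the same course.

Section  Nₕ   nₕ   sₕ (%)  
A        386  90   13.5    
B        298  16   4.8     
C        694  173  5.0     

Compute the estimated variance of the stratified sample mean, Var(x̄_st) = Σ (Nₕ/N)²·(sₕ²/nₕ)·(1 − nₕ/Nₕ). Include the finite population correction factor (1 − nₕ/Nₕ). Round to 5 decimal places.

N = 1378; Wₕ = Nₕ/N.
section A: (386/1378)²·13.5²/90·(1 − 90/386) = 0.12184441
section B: (298/1378)²·4.8²/16·(1 − 16/298) = 0.06372787
section C: (694/1378)²·5.0²/173·(1 − 173/694) = 0.02751647
Sum = 0.21308875 → 0.21309.

0.21309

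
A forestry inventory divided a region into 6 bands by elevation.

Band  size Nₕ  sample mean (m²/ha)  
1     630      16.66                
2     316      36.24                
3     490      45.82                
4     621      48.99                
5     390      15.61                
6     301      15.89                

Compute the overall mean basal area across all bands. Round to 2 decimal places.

31.18

N = 2748; weights Wₕ = Nₕ/N = (0.2293, 0.1150, 0.1783, 0.2260, 0.1419, 0.1095).
x̄_st = Σ Wₕ·x̄ₕ = 0.2293·16.66 + 0.1150·36.24 + 0.1783·45.82 + 0.2260·48.99 + 0.1419·15.61 + 0.1095·15.89 ≈ 31.1838...
→ 31.18.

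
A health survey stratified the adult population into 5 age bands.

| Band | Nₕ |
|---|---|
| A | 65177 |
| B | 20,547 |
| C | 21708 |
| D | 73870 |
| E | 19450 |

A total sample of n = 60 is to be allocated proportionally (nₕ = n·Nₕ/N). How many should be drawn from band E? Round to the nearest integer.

6

N = 65177 + 20547 + 21708 + 73870 + 19450 = 200752.
n_E = 60·19450/200752 = 5.813... → 6.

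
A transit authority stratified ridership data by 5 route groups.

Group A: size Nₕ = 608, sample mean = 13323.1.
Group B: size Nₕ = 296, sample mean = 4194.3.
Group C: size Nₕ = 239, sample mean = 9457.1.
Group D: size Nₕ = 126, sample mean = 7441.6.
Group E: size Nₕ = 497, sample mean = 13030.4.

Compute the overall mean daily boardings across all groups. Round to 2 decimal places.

10767.81

N = 1766; weights Wₕ = Nₕ/N = (0.3443, 0.1676, 0.1353, 0.0713, 0.2814).
x̄_st = Σ Wₕ·x̄ₕ = 0.3443·13323.1 + 0.1676·4194.3 + 0.1353·9457.1 + 0.0713·7441.6 + 0.2814·13030.4 ≈ 10767.8114...
→ 10767.81.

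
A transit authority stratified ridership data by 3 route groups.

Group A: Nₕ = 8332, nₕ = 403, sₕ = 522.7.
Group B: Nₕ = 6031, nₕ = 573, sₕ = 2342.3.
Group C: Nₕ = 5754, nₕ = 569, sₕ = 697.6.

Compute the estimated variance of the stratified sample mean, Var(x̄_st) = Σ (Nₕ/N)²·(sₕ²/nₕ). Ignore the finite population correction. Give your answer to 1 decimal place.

1046.8

N = 20117. Term for each stratum: Wₕ²sₕ²/nₕ.
Var(x̄_st) = 116.2979 + 860.5629 + 69.9703 = 1046.8312 → 1046.8.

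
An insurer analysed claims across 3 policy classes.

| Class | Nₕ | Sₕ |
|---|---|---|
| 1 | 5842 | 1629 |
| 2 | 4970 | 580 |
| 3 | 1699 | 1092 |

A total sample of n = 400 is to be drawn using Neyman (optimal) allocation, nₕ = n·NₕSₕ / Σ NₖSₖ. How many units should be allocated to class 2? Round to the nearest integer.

Σ NₕSₕ = 5842·1629 + 4970·580 + 1699·1092 = 14254526.
Share for 2: 2882600/14254526 = 0.20222.
n_2 = 400 × 0.20222 = 80.889... → 81.

81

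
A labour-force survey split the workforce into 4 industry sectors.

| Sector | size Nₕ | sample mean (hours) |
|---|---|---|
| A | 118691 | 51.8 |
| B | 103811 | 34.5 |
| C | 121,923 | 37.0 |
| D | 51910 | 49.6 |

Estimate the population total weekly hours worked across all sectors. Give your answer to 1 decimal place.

A: 118691·51.8 = 6148193.8
B: 103811·34.5 = 3581479.5
C: 121923·37.0 = 4511151
D: 51910·49.6 = 2574736
τ̂ = Σ Nₕx̄ₕ = 16815560.3.

16815560.3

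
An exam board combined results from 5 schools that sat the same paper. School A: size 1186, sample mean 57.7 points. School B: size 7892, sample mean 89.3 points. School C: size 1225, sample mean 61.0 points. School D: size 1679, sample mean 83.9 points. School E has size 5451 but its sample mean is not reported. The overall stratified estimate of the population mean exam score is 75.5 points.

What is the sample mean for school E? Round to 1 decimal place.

Σ Nₕx̄ₕ = N·μ, so 5451·x̄_E = 17433·75.5 − (1186·57.7 + 7892·89.3 + 1225·61.0 + 1679·83.9).
= 1316191.5 − 988780.9 = 327410.6.
x̄_E = 327410.6 / 5451 = 60.064... → 60.1.

60.1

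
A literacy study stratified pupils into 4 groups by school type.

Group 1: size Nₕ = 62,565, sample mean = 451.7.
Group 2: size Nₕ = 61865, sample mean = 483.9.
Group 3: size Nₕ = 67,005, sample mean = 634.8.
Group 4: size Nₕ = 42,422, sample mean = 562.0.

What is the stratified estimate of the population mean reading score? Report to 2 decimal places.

N = 62565 + 61865 + 67005 + 42422 = 233857.
Overall mean = Σ (Nₕ/N)·x̄ₕ — weight by population share, not a simple average.
Σ Nₕx̄ₕ = 62565·451.7 + 61865·483.9 + 67005·634.8 + 42422·562.0 = 28260610.5 + 29936473.5 + 42534774 + 23841164 = 124573022.
Divide by N: 124573022 / 233857 = 532.6889... → 532.69.

532.69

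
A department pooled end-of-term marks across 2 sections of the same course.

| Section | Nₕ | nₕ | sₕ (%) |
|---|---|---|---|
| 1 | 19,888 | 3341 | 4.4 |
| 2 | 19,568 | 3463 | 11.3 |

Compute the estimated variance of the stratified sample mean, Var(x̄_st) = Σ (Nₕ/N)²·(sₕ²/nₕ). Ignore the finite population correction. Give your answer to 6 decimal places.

0.010542

N = 39456; Wₕ = Nₕ/N.
section 1: (19888/39456)²·4.4²/3341 = 0.001472262
section 2: (19568/39456)²·11.3²/3463 = 0.009069246
Sum = 0.010541507 → 0.010542.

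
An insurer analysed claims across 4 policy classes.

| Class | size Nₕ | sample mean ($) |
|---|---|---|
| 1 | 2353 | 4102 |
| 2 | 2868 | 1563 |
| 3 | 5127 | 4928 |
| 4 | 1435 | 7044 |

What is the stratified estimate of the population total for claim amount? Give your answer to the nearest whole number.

Population total = Σ Nₕ·x̄ₕ (each stratum's size times its mean).
2353·4102 + 2868·1563 + 5127·4928 + 1435·7044 = 9652006 + 4482684 + 25265856 + 10108140 = 49508686.

49508686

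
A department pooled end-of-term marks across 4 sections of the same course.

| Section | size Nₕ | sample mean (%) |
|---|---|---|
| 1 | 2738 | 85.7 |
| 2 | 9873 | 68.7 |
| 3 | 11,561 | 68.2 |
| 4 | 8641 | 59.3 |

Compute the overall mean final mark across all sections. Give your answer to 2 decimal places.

N = 2738 + 9873 + 11561 + 8641 = 32813.
Overall mean = Σ (Nₕ/N)·x̄ₕ — weight by population share, not a simple average.
Σ Nₕx̄ₕ = 2738·85.7 + 9873·68.7 + 11561·68.2 + 8641·59.3 = 234646.6 + 678275.1 + 788460.2 + 512411.3 = 2213793.2.
Divide by N: 2213793.2 / 32813 = 67.4670... → 67.47.

67.47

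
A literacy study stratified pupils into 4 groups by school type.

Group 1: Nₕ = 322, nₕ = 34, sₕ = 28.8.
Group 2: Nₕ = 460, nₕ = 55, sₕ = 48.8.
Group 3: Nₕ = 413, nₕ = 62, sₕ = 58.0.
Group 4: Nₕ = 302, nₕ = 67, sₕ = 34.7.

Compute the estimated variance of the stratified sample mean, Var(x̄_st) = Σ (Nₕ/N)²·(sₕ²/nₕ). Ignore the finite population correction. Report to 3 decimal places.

N = 1497. Term for each stratum: Wₕ²sₕ²/nₕ.
Var(x̄_st) = 1.128689 + 4.088359 + 4.129722 + 0.731399 = 10.078169 → 10.078.

10.078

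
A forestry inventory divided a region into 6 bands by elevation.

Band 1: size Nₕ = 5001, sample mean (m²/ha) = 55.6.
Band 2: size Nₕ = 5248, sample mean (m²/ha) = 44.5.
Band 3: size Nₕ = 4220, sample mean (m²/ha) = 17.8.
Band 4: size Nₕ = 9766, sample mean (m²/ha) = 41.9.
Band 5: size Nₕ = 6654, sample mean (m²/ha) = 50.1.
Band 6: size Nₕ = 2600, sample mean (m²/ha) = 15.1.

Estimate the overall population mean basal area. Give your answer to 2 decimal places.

40.87

N = 33489; weights Wₕ = Nₕ/N = (0.1493, 0.1567, 0.1260, 0.2916, 0.1987, 0.0776).
x̄_st = Σ Wₕ·x̄ₕ = 0.1493·55.6 + 0.1567·44.5 + 0.1260·17.8 + 0.2916·41.9 + 0.1987·50.1 + 0.0776·15.1 ≈ 40.8650...
→ 40.87.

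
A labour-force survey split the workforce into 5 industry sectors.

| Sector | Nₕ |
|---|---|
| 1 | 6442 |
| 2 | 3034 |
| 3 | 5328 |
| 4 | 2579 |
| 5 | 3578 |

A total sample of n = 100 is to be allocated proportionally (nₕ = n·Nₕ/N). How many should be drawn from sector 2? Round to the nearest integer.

Share of sector 2 = 3034/20961 = 0.14475.
Allocate 100 × 0.14475 = 14.475... → 14.

14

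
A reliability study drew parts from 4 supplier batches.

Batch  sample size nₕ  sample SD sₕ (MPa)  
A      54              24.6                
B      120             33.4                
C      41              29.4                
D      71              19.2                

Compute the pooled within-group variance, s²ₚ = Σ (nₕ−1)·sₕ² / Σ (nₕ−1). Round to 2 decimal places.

A: (54−1)·24.6² = 53·605.16 = 32073.48
B: (120−1)·33.4² = 119·1115.56 = 132751.64
C: (41−1)·29.4² = 40·864.36 = 34574.4
D: (71−1)·19.2² = 70·368.64 = 25804.8
Numerator = 225204.32; denominator = Σ(nₕ−1) = 282.
s²ₚ = 225204.32/282 = 798.5969... → 798.60.

798.60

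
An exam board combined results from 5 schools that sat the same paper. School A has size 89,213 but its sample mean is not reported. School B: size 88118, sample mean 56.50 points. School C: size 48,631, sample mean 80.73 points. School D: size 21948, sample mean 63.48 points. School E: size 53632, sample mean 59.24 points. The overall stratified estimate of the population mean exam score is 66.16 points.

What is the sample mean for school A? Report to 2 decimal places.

Σ Nₕx̄ₕ = N·μ, so 89213·x̄_A = 301542·66.16 − (88118·56.50 + 48631·80.73 + 21948·63.48 + 53632·59.24).
= 19950018.72 − 13475066.35 = 6474952.37.
x̄_A = 6474952.37 / 89213 = 72.5786... → 72.58.

72.58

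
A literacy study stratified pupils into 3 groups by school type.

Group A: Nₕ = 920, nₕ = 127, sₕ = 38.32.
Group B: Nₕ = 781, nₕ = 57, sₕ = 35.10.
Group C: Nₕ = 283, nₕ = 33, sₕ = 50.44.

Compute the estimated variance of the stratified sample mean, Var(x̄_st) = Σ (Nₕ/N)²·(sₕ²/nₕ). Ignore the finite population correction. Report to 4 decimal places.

7.4042

N = 1984. Term for each stratum: Wₕ²sₕ²/nₕ.
Var(x̄_st) = 2.4862202 + 3.3493313 + 1.5686489 = 7.4042005 → 7.4042.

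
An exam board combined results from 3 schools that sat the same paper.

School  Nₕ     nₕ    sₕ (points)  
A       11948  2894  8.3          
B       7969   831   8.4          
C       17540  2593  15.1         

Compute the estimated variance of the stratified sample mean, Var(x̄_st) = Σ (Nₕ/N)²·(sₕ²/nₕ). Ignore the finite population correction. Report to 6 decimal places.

N = 37457; Wₕ = Nₕ/N.
school A: (11948/37457)²·8.3²/2894 = 0.002422044
school B: (7969/37457)²·8.4²/831 = 0.003843255
school C: (17540/37457)²·15.1²/2593 = 0.019281667
Sum = 0.025546966 → 0.025547.

0.025547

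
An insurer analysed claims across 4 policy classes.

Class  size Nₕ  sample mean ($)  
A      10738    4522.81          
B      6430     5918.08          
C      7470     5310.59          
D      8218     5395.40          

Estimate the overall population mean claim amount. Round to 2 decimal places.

5193.23

x̄_st = (Σ Nₕx̄ₕ) / (Σ Nₕ) = (10738·4522.81 + 6430·5918.08 + 7470·5310.59 + 8218·5395.40) / 32856
= 170628692.68 / 32856 = 5193.2278... → 5193.23.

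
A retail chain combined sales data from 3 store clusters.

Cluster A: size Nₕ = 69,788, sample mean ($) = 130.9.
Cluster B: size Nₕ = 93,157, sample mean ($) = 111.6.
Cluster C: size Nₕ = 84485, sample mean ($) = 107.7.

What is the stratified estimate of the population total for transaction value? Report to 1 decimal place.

28630604.9

Population total = Σ Nₕ·x̄ₕ (each stratum's size times its mean).
69788·130.9 + 93157·111.6 + 84485·107.7 = 9135249.2 + 10396321.2 + 9099034.5 = 28630604.9.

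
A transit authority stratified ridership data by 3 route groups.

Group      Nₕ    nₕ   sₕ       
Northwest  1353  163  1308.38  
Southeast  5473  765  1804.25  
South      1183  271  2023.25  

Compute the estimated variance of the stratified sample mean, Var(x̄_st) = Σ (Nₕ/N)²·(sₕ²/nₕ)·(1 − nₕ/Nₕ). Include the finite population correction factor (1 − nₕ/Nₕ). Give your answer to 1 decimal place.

N = 8009. Term for each stratum: Wₕ²sₕ²/nₕ·(1−nₕ/Nₕ).
Var(x̄_st) = 263.6139 + 1709.3748 + 254.0697 = 2227.0584 → 2227.1.

2227.1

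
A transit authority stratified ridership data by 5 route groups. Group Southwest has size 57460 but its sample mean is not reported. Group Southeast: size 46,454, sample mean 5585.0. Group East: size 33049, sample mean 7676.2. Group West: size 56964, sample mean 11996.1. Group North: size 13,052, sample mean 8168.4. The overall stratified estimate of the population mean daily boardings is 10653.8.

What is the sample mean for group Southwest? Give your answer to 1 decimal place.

N = 57460 + 46454 + 33049 + 56964 + 13052 = 206979.
Overall total = μ·N = 10653.8·206979 = 2205112870.2.
Subtract the known strata: 46454·5585.0 + 33049·7676.2 + 56964·11996.1 + 13052·8168.4 = 1303096121.
Remaining total for group Southwest: 2205112870.2 − 1303096121 = 902016749.2.
Divide by its size: 902016749.2 / 57460 = 15698.168... → 15698.2.

15698.2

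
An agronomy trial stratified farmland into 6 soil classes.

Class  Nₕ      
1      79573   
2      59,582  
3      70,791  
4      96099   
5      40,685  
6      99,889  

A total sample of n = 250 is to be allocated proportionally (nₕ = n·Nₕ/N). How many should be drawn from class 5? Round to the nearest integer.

23

Share of class 5 = 40685/446619 = 0.09110.
Allocate 250 × 0.09110 = 22.774... → 23.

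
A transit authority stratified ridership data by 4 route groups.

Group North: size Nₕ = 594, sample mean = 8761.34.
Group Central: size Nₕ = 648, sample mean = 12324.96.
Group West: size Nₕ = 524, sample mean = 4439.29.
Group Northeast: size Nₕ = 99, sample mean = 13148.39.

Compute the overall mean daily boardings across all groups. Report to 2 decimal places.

9018.06

x̄_st = (Σ Nₕx̄ₕ) / (Σ Nₕ) = (594·8761.34 + 648·12324.96 + 524·4439.29 + 99·13148.39) / 1865
= 16818688.61 / 1865 = 9018.0636... → 9018.06.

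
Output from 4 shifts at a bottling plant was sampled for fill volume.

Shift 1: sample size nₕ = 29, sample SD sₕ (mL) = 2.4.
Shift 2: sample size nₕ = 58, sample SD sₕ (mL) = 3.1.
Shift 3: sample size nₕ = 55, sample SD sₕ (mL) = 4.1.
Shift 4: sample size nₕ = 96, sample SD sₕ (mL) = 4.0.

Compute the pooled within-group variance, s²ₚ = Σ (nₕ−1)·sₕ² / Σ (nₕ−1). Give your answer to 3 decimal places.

13.405

Degrees of freedom: 28 + 57 + 54 + 95 = 234.
Σ(nₕ−1)sₕ² = 28·5.76 + 57·9.61 + 54·16.81 + 95·16 = 3136.79.
s²ₚ = 3136.79 / 234 = 13.40509... → 13.405.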